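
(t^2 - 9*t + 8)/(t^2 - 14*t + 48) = (t - 1)/(t - 6)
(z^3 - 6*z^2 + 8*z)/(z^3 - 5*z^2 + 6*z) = (z - 4)/(z - 3)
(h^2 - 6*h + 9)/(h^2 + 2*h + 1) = (h^2 - 6*h + 9)/(h^2 + 2*h + 1)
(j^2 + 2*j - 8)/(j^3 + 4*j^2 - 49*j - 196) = (j - 2)/(j^2 - 49)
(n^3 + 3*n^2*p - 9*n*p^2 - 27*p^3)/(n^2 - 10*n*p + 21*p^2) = (-n^2 - 6*n*p - 9*p^2)/(-n + 7*p)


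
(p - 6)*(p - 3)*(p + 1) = p^3 - 8*p^2 + 9*p + 18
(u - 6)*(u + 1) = u^2 - 5*u - 6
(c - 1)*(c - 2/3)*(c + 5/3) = c^3 - 19*c/9 + 10/9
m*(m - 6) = m^2 - 6*m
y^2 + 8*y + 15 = (y + 3)*(y + 5)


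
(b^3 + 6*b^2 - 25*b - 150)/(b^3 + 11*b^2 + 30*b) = (b - 5)/b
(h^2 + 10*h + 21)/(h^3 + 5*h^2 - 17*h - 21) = (h + 3)/(h^2 - 2*h - 3)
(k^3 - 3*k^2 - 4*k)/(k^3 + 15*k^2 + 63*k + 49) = k*(k - 4)/(k^2 + 14*k + 49)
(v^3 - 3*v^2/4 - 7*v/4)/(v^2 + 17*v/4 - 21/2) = v*(v + 1)/(v + 6)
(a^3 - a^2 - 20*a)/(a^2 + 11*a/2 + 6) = 2*a*(a - 5)/(2*a + 3)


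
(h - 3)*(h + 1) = h^2 - 2*h - 3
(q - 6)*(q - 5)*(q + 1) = q^3 - 10*q^2 + 19*q + 30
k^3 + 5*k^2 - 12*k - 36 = (k - 3)*(k + 2)*(k + 6)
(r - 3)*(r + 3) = r^2 - 9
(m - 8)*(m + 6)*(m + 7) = m^3 + 5*m^2 - 62*m - 336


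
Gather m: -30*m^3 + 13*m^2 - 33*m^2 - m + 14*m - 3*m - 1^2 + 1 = -30*m^3 - 20*m^2 + 10*m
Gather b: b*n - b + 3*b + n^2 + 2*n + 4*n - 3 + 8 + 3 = b*(n + 2) + n^2 + 6*n + 8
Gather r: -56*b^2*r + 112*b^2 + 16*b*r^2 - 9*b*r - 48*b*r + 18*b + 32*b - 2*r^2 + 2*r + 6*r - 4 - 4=112*b^2 + 50*b + r^2*(16*b - 2) + r*(-56*b^2 - 57*b + 8) - 8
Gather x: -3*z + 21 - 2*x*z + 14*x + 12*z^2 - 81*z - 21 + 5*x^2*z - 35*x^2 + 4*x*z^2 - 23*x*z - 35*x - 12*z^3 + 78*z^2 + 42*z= x^2*(5*z - 35) + x*(4*z^2 - 25*z - 21) - 12*z^3 + 90*z^2 - 42*z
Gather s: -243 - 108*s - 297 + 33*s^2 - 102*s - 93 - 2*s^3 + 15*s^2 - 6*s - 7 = -2*s^3 + 48*s^2 - 216*s - 640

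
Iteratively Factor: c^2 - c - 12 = (c + 3)*(c - 4)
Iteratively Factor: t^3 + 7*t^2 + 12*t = (t)*(t^2 + 7*t + 12) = t*(t + 3)*(t + 4)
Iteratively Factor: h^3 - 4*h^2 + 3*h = (h - 3)*(h^2 - h) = (h - 3)*(h - 1)*(h)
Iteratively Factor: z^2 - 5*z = (z - 5)*(z)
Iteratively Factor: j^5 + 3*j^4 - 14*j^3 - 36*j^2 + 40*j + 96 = (j + 4)*(j^4 - j^3 - 10*j^2 + 4*j + 24) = (j + 2)*(j + 4)*(j^3 - 3*j^2 - 4*j + 12) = (j - 2)*(j + 2)*(j + 4)*(j^2 - j - 6) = (j - 3)*(j - 2)*(j + 2)*(j + 4)*(j + 2)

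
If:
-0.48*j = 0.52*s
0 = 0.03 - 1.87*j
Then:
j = 0.02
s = -0.01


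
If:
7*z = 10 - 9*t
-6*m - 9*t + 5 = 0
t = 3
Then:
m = -11/3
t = 3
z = -17/7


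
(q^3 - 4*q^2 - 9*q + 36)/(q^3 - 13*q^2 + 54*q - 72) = (q + 3)/(q - 6)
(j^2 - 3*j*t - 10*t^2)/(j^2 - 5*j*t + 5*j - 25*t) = (j + 2*t)/(j + 5)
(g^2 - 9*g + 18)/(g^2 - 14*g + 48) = (g - 3)/(g - 8)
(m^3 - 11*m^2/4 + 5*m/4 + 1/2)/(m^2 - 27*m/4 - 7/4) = (m^2 - 3*m + 2)/(m - 7)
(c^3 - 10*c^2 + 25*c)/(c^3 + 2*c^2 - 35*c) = (c - 5)/(c + 7)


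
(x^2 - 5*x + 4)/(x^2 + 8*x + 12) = (x^2 - 5*x + 4)/(x^2 + 8*x + 12)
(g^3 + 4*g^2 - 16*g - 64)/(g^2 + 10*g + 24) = (g^2 - 16)/(g + 6)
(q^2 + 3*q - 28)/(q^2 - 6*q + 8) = (q + 7)/(q - 2)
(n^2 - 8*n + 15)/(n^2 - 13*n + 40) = (n - 3)/(n - 8)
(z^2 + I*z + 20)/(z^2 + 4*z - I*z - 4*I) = (z^2 + I*z + 20)/(z^2 + z*(4 - I) - 4*I)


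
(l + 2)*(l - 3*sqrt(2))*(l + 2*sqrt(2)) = l^3 - sqrt(2)*l^2 + 2*l^2 - 12*l - 2*sqrt(2)*l - 24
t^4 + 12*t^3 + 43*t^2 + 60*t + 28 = (t + 1)*(t + 2)^2*(t + 7)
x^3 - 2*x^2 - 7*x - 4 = (x - 4)*(x + 1)^2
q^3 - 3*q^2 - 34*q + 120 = (q - 5)*(q - 4)*(q + 6)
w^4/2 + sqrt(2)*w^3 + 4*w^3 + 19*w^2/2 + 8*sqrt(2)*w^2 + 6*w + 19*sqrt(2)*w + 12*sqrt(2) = (w/2 + 1/2)*(w + 3)*(w + 4)*(w + 2*sqrt(2))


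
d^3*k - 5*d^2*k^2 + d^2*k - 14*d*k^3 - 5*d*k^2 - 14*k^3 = (d - 7*k)*(d + 2*k)*(d*k + k)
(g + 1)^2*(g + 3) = g^3 + 5*g^2 + 7*g + 3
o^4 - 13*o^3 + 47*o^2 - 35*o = o*(o - 7)*(o - 5)*(o - 1)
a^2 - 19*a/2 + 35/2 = (a - 7)*(a - 5/2)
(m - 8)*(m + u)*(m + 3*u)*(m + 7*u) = m^4 + 11*m^3*u - 8*m^3 + 31*m^2*u^2 - 88*m^2*u + 21*m*u^3 - 248*m*u^2 - 168*u^3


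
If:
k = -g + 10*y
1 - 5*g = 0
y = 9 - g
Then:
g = 1/5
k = 439/5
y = 44/5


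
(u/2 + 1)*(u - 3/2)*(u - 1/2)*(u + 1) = u^4/2 + u^3/2 - 13*u^2/8 - 7*u/8 + 3/4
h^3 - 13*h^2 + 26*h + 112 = (h - 8)*(h - 7)*(h + 2)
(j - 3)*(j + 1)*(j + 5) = j^3 + 3*j^2 - 13*j - 15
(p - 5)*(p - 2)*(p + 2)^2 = p^4 - 3*p^3 - 14*p^2 + 12*p + 40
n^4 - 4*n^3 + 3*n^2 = n^2*(n - 3)*(n - 1)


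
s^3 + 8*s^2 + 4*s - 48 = (s - 2)*(s + 4)*(s + 6)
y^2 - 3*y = y*(y - 3)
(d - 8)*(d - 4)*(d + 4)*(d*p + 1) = d^4*p - 8*d^3*p + d^3 - 16*d^2*p - 8*d^2 + 128*d*p - 16*d + 128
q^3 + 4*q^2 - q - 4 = (q - 1)*(q + 1)*(q + 4)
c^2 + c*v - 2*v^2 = (c - v)*(c + 2*v)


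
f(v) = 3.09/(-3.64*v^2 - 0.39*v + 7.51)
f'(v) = 3.09*(7.28*v + 0.39)/(-3.64*v^2 - 0.39*v + 7.51)^2 = (22.4952*v + 1.2051)/(3.64*v^2 + 0.39*v - 7.51)^2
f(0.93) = 0.77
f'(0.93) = 1.38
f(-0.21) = 0.42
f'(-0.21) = -0.06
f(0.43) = 0.46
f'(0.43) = 0.24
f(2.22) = -0.27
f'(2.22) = 0.40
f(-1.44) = 5.90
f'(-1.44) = -113.72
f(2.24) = -0.27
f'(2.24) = 0.38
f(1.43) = -6.29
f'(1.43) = 138.35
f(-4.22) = -0.06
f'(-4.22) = -0.03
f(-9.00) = -0.01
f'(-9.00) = -0.00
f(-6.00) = -0.03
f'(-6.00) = -0.01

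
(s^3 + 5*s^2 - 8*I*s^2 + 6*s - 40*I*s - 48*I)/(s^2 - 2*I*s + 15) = (s^3 + s^2*(5 - 8*I) + s*(6 - 40*I) - 48*I)/(s^2 - 2*I*s + 15)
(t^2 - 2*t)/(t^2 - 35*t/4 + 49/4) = 4*t*(t - 2)/(4*t^2 - 35*t + 49)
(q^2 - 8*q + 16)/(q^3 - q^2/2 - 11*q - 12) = 2*(q - 4)/(2*q^2 + 7*q + 6)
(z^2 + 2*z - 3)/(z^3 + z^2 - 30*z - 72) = (z - 1)/(z^2 - 2*z - 24)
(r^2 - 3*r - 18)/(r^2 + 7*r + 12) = (r - 6)/(r + 4)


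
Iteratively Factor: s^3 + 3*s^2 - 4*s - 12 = (s + 2)*(s^2 + s - 6) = (s + 2)*(s + 3)*(s - 2)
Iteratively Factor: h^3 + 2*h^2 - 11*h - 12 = (h + 4)*(h^2 - 2*h - 3) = (h + 1)*(h + 4)*(h - 3)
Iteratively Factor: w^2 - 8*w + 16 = (w - 4)*(w - 4)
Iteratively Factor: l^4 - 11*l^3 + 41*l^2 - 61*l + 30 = (l - 1)*(l^3 - 10*l^2 + 31*l - 30) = (l - 2)*(l - 1)*(l^2 - 8*l + 15) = (l - 3)*(l - 2)*(l - 1)*(l - 5)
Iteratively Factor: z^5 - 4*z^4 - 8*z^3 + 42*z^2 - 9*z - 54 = (z + 3)*(z^4 - 7*z^3 + 13*z^2 + 3*z - 18) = (z - 2)*(z + 3)*(z^3 - 5*z^2 + 3*z + 9) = (z - 2)*(z + 1)*(z + 3)*(z^2 - 6*z + 9) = (z - 3)*(z - 2)*(z + 1)*(z + 3)*(z - 3)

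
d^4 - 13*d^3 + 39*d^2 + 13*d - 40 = (d - 8)*(d - 5)*(d - 1)*(d + 1)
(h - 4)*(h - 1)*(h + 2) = h^3 - 3*h^2 - 6*h + 8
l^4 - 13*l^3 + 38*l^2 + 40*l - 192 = (l - 8)*(l - 4)*(l - 3)*(l + 2)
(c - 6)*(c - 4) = c^2 - 10*c + 24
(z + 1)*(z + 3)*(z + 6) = z^3 + 10*z^2 + 27*z + 18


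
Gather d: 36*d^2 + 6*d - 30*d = 36*d^2 - 24*d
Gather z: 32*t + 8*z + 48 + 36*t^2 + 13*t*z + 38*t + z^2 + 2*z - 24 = 36*t^2 + 70*t + z^2 + z*(13*t + 10) + 24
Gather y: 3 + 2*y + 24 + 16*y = 18*y + 27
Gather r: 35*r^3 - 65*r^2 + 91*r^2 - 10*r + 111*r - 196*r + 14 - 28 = 35*r^3 + 26*r^2 - 95*r - 14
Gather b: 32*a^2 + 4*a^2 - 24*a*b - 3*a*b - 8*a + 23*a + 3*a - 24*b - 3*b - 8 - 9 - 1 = 36*a^2 + 18*a + b*(-27*a - 27) - 18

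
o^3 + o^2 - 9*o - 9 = (o - 3)*(o + 1)*(o + 3)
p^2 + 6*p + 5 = (p + 1)*(p + 5)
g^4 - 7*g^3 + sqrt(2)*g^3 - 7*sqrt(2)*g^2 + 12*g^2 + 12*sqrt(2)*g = g*(g - 4)*(g - 3)*(g + sqrt(2))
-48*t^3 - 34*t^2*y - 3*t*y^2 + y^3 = (-8*t + y)*(2*t + y)*(3*t + y)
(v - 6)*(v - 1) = v^2 - 7*v + 6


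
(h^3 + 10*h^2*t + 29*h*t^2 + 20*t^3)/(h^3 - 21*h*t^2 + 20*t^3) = (h^2 + 5*h*t + 4*t^2)/(h^2 - 5*h*t + 4*t^2)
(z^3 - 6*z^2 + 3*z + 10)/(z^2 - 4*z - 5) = z - 2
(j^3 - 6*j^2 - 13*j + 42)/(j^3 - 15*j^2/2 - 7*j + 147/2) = 2*(j - 2)/(2*j - 7)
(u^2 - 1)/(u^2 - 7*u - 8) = (u - 1)/(u - 8)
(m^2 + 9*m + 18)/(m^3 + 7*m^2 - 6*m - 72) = (m + 3)/(m^2 + m - 12)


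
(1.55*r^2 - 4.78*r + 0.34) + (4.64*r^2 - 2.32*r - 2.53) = 6.19*r^2 - 7.1*r - 2.19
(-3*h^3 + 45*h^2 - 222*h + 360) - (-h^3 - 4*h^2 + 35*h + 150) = -2*h^3 + 49*h^2 - 257*h + 210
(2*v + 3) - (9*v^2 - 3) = -9*v^2 + 2*v + 6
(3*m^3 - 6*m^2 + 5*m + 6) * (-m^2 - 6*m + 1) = -3*m^5 - 12*m^4 + 34*m^3 - 42*m^2 - 31*m + 6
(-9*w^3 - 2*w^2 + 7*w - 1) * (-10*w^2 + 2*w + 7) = 90*w^5 + 2*w^4 - 137*w^3 + 10*w^2 + 47*w - 7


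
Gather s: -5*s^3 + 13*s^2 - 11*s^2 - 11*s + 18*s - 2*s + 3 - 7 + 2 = -5*s^3 + 2*s^2 + 5*s - 2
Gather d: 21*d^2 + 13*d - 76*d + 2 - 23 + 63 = 21*d^2 - 63*d + 42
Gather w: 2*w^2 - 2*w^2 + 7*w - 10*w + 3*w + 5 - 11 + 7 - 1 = 0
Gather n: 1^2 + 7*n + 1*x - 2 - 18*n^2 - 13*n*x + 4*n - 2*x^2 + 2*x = -18*n^2 + n*(11 - 13*x) - 2*x^2 + 3*x - 1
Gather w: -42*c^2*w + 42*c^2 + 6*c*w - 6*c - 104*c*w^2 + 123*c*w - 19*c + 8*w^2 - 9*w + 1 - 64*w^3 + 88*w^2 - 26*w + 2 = 42*c^2 - 25*c - 64*w^3 + w^2*(96 - 104*c) + w*(-42*c^2 + 129*c - 35) + 3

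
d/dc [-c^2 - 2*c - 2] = -2*c - 2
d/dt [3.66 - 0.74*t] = -0.740000000000000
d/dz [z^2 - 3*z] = 2*z - 3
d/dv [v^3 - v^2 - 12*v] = 3*v^2 - 2*v - 12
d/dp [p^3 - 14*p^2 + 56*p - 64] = 3*p^2 - 28*p + 56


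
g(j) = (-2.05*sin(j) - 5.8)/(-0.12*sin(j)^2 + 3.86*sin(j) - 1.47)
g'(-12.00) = 64.61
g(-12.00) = -12.18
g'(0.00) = 11.76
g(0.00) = 3.95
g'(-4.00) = -8.28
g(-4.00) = -5.32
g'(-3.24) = -21.09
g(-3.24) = 5.50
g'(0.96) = 5.32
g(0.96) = -4.64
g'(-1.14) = 0.43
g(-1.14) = 0.78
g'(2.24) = -6.81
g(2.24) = -4.99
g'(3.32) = -5.41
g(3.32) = 2.52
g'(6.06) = 4.62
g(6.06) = 2.29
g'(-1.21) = 0.35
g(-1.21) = 0.75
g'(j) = (0.24*sin(j)*cos(j) - 3.86*cos(j))*(-2.05*sin(j) - 5.8)/(-0.12*sin(j)^2 + 3.86*sin(j) - 1.47)^2 - 2.05*cos(j)/(-0.12*sin(j)^2 + 3.86*sin(j) - 1.47)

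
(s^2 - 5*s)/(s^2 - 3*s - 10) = s/(s + 2)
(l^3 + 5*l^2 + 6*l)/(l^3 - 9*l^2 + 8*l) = (l^2 + 5*l + 6)/(l^2 - 9*l + 8)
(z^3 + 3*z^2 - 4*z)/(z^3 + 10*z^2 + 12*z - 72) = z*(z^2 + 3*z - 4)/(z^3 + 10*z^2 + 12*z - 72)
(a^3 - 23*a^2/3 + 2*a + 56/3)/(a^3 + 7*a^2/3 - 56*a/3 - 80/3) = (a^2 - 9*a + 14)/(a^2 + a - 20)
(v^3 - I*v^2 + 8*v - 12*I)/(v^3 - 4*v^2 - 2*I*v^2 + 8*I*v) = (v^2 + I*v + 6)/(v*(v - 4))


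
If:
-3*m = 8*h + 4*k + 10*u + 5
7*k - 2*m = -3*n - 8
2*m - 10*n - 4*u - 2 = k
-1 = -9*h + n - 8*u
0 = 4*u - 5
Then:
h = -2638/2409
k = -2806/2409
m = -6553/4818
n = -687/803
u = 5/4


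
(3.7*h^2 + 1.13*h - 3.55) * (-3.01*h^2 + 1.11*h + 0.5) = -11.137*h^4 + 0.705700000000001*h^3 + 13.7898*h^2 - 3.3755*h - 1.775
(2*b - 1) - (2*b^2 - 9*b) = -2*b^2 + 11*b - 1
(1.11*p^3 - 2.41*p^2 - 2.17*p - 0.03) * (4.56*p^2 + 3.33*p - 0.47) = 5.0616*p^5 - 7.2933*p^4 - 18.4422*p^3 - 6.2302*p^2 + 0.92*p + 0.0141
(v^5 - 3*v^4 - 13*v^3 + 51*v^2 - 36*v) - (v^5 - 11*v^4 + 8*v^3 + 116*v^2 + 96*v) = 8*v^4 - 21*v^3 - 65*v^2 - 132*v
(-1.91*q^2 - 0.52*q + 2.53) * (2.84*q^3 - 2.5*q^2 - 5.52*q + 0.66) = -5.4244*q^5 + 3.2982*q^4 + 19.0284*q^3 - 4.7152*q^2 - 14.3088*q + 1.6698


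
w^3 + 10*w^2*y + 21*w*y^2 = w*(w + 3*y)*(w + 7*y)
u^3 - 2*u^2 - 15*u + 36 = (u - 3)^2*(u + 4)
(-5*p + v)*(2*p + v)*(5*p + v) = -50*p^3 - 25*p^2*v + 2*p*v^2 + v^3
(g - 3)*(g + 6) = g^2 + 3*g - 18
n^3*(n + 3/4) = n^4 + 3*n^3/4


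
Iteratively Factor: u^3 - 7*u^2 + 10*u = (u)*(u^2 - 7*u + 10) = u*(u - 5)*(u - 2)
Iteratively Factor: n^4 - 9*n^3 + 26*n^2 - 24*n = (n - 2)*(n^3 - 7*n^2 + 12*n) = n*(n - 2)*(n^2 - 7*n + 12) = n*(n - 4)*(n - 2)*(n - 3)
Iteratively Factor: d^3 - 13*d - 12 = (d + 3)*(d^2 - 3*d - 4) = (d - 4)*(d + 3)*(d + 1)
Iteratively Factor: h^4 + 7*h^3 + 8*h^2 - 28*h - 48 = (h + 3)*(h^3 + 4*h^2 - 4*h - 16) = (h - 2)*(h + 3)*(h^2 + 6*h + 8) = (h - 2)*(h + 3)*(h + 4)*(h + 2)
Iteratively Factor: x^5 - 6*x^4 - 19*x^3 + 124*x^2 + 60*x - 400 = (x + 2)*(x^4 - 8*x^3 - 3*x^2 + 130*x - 200) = (x - 5)*(x + 2)*(x^3 - 3*x^2 - 18*x + 40) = (x - 5)*(x + 2)*(x + 4)*(x^2 - 7*x + 10) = (x - 5)*(x - 2)*(x + 2)*(x + 4)*(x - 5)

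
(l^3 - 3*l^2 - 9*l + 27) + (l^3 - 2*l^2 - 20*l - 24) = 2*l^3 - 5*l^2 - 29*l + 3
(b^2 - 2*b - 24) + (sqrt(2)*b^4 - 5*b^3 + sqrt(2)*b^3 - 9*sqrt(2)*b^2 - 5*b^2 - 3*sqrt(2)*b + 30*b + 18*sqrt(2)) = sqrt(2)*b^4 - 5*b^3 + sqrt(2)*b^3 - 9*sqrt(2)*b^2 - 4*b^2 - 3*sqrt(2)*b + 28*b - 24 + 18*sqrt(2)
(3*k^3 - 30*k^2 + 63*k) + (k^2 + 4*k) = 3*k^3 - 29*k^2 + 67*k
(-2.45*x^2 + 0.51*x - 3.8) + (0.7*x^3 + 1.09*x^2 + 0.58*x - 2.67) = 0.7*x^3 - 1.36*x^2 + 1.09*x - 6.47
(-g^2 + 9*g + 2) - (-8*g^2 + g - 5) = 7*g^2 + 8*g + 7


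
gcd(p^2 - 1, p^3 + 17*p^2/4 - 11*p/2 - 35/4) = p + 1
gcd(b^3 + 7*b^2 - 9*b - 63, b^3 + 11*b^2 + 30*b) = 1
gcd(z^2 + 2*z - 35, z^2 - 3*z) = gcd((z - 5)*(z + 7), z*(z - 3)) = 1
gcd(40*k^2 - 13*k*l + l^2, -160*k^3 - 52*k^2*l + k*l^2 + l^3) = 8*k - l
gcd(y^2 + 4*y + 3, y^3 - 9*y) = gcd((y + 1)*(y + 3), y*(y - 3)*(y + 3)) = y + 3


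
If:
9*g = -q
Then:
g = -q/9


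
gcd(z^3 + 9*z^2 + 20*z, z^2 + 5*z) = z^2 + 5*z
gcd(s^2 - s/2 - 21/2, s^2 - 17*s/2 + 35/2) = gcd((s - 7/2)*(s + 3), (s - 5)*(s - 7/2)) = s - 7/2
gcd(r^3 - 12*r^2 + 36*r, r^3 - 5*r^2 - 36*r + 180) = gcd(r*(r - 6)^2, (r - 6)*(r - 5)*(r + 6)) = r - 6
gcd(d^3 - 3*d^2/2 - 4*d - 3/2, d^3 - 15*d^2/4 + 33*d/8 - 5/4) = 1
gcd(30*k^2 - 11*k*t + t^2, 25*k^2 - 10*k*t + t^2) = -5*k + t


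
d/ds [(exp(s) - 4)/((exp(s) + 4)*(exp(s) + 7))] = (-exp(2*s) + 8*exp(s) + 72)*exp(s)/(exp(4*s) + 22*exp(3*s) + 177*exp(2*s) + 616*exp(s) + 784)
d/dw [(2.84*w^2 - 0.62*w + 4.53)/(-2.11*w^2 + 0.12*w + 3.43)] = (-0.9674*w^2 + 38.599*w - 2.6702)/(4.4521*w^4 - 0.5064*w^3 - 14.4602*w^2 + 0.8232*w + 11.7649)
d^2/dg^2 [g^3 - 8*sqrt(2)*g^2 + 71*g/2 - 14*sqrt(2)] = 6*g - 16*sqrt(2)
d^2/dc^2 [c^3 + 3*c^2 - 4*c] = 6*c + 6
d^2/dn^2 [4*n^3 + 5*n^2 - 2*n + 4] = 24*n + 10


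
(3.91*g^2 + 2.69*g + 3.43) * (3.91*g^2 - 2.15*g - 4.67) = 15.2881*g^4 + 2.1114*g^3 - 10.6319*g^2 - 19.9368*g - 16.0181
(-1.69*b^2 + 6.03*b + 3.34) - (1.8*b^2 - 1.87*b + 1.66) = -3.49*b^2 + 7.9*b + 1.68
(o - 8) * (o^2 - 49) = o^3 - 8*o^2 - 49*o + 392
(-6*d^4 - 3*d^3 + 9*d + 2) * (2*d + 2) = -12*d^5 - 18*d^4 - 6*d^3 + 18*d^2 + 22*d + 4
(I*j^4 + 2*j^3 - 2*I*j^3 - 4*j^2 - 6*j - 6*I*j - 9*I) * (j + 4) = I*j^5 + 2*j^4 + 2*I*j^4 + 4*j^3 - 8*I*j^3 - 22*j^2 - 6*I*j^2 - 24*j - 33*I*j - 36*I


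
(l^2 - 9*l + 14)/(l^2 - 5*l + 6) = (l - 7)/(l - 3)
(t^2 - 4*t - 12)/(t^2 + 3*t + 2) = (t - 6)/(t + 1)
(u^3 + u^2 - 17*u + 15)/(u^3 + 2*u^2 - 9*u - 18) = (u^2 + 4*u - 5)/(u^2 + 5*u + 6)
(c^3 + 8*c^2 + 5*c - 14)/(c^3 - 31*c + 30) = (c^2 + 9*c + 14)/(c^2 + c - 30)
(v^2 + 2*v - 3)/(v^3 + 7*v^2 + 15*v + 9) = (v - 1)/(v^2 + 4*v + 3)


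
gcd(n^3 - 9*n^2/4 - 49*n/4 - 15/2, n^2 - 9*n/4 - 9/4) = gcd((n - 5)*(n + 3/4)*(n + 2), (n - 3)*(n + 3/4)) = n + 3/4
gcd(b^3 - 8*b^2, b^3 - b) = b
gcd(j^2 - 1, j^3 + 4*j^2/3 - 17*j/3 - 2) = 1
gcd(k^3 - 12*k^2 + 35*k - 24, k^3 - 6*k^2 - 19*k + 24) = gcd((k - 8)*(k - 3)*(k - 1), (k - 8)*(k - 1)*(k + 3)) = k^2 - 9*k + 8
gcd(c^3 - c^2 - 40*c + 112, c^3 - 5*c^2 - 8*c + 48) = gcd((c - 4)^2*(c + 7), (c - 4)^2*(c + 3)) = c^2 - 8*c + 16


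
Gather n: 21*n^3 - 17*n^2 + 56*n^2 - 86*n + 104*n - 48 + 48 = 21*n^3 + 39*n^2 + 18*n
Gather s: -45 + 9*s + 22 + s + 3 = 10*s - 20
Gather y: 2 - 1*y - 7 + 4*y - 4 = 3*y - 9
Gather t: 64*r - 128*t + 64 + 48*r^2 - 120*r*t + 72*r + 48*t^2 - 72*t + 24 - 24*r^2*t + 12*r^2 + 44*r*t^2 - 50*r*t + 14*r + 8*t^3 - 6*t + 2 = 60*r^2 + 150*r + 8*t^3 + t^2*(44*r + 48) + t*(-24*r^2 - 170*r - 206) + 90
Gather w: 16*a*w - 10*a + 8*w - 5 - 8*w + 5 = 16*a*w - 10*a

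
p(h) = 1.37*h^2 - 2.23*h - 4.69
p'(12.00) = 30.65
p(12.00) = 165.83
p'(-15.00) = -43.33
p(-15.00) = 337.01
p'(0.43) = -1.05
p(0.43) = -5.40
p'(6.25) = 14.90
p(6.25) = 34.89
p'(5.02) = 11.52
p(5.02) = 18.64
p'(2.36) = 4.24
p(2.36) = -2.32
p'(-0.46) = -3.49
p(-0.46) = -3.37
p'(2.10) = 3.52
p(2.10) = -3.33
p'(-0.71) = -4.18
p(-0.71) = -2.42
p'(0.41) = -1.11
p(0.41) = -5.37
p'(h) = 2.74*h - 2.23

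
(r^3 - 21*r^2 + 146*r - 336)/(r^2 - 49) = (r^2 - 14*r + 48)/(r + 7)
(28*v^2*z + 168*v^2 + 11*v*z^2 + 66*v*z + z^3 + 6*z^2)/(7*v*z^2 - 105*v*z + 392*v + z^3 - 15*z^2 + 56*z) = (4*v*z + 24*v + z^2 + 6*z)/(z^2 - 15*z + 56)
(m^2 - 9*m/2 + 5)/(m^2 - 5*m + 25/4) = 2*(m - 2)/(2*m - 5)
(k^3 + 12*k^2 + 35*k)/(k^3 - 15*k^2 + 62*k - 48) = k*(k^2 + 12*k + 35)/(k^3 - 15*k^2 + 62*k - 48)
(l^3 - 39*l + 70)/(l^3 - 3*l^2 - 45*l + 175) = (l - 2)/(l - 5)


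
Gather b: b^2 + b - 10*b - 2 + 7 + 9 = b^2 - 9*b + 14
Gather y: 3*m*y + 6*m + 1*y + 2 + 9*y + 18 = 6*m + y*(3*m + 10) + 20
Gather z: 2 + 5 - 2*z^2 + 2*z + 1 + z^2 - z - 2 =-z^2 + z + 6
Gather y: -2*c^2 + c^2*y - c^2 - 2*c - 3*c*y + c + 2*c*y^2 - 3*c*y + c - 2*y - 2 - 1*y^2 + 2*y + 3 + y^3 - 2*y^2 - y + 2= -3*c^2 + y^3 + y^2*(2*c - 3) + y*(c^2 - 6*c - 1) + 3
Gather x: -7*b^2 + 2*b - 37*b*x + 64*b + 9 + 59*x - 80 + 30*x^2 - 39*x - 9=-7*b^2 + 66*b + 30*x^2 + x*(20 - 37*b) - 80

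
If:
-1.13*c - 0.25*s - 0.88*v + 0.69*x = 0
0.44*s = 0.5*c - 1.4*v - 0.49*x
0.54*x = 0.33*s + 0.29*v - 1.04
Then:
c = 0.734549794380698*x + 0.0794705251611472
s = 2.3671958128433*x + 4.31960757730752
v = -0.831636614614787*x - 1.32920862245338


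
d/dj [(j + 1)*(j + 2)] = 2*j + 3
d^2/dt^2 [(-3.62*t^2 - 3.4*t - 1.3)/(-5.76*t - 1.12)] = (5.6843418860808e-14*t^2 + 51.475456)/(191.102976*t^3 + 111.476736*t^2 + 21.676032*t + 1.404928)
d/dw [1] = 0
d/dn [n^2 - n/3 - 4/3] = 2*n - 1/3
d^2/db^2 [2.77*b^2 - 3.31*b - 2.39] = 5.54000000000000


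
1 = 1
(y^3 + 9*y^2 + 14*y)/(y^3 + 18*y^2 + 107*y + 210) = y*(y + 2)/(y^2 + 11*y + 30)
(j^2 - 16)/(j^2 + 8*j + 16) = (j - 4)/(j + 4)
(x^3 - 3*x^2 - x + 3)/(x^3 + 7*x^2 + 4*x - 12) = (x^2 - 2*x - 3)/(x^2 + 8*x + 12)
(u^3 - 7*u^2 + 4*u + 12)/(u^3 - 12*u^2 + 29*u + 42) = (u - 2)/(u - 7)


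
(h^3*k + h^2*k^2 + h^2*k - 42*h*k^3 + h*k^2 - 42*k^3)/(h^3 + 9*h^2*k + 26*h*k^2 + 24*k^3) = k*(h^3 + h^2*k + h^2 - 42*h*k^2 + h*k - 42*k^2)/(h^3 + 9*h^2*k + 26*h*k^2 + 24*k^3)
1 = 1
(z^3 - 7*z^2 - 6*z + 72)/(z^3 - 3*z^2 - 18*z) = (z - 4)/z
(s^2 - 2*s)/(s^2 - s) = (s - 2)/(s - 1)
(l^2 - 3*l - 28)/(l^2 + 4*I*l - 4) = (l^2 - 3*l - 28)/(l^2 + 4*I*l - 4)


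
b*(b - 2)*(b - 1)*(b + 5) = b^4 + 2*b^3 - 13*b^2 + 10*b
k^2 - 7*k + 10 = (k - 5)*(k - 2)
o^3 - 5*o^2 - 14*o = o*(o - 7)*(o + 2)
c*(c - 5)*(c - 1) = c^3 - 6*c^2 + 5*c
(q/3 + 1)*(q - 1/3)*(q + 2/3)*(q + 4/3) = q^4/3 + 14*q^3/9 + 47*q^2/27 + 10*q/81 - 8/27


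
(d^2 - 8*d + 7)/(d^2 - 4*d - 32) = (-d^2 + 8*d - 7)/(-d^2 + 4*d + 32)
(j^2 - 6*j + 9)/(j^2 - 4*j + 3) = (j - 3)/(j - 1)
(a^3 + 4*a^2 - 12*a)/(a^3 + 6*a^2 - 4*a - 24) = a/(a + 2)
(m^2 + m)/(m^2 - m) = (m + 1)/(m - 1)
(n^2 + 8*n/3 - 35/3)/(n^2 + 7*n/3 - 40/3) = (3*n - 7)/(3*n - 8)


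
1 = 1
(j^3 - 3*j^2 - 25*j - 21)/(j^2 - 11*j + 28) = (j^2 + 4*j + 3)/(j - 4)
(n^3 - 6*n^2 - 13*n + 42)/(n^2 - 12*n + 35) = (n^2 + n - 6)/(n - 5)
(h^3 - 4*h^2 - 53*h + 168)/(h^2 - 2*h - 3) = (h^2 - h - 56)/(h + 1)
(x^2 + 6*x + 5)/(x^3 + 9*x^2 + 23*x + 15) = 1/(x + 3)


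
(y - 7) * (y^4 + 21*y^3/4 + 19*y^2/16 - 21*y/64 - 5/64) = y^5 - 7*y^4/4 - 569*y^3/16 - 553*y^2/64 + 71*y/32 + 35/64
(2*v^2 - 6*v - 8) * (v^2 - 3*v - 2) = 2*v^4 - 12*v^3 + 6*v^2 + 36*v + 16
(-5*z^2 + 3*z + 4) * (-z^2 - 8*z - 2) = 5*z^4 + 37*z^3 - 18*z^2 - 38*z - 8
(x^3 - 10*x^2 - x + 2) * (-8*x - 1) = -8*x^4 + 79*x^3 + 18*x^2 - 15*x - 2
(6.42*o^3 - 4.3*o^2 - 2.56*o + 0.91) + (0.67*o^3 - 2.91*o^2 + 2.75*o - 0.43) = 7.09*o^3 - 7.21*o^2 + 0.19*o + 0.48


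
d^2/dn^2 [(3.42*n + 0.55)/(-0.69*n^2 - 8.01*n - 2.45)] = (-(1.38*n + 8.01)*(2.76*n + 16.02)*(3.42*n + 0.55) + (14.1588*n + 55.5474)*(0.69*n^2 + 8.01*n + 2.45))/(0.69*n^2 + 8.01*n + 2.45)^3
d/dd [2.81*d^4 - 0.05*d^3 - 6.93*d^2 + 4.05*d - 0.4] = 11.24*d^3 - 0.15*d^2 - 13.86*d + 4.05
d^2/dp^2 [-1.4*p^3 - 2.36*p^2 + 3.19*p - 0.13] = -8.4*p - 4.72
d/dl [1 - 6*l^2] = -12*l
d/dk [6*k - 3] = 6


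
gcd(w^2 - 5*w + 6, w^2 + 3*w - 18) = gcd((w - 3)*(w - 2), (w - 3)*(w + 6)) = w - 3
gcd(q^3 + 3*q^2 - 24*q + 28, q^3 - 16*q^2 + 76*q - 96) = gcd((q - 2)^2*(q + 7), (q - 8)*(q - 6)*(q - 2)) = q - 2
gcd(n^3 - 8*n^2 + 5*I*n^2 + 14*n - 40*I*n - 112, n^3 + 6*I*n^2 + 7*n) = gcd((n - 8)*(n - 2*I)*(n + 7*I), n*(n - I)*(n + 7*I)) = n + 7*I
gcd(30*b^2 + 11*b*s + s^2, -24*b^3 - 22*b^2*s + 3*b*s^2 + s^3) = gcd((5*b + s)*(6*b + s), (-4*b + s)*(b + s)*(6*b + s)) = 6*b + s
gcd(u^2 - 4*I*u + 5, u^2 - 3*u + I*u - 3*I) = u + I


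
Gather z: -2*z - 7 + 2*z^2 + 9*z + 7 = 2*z^2 + 7*z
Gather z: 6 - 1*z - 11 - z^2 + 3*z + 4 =-z^2 + 2*z - 1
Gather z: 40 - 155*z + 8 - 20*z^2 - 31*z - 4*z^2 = -24*z^2 - 186*z + 48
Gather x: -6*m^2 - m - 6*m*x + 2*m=-6*m^2 - 6*m*x + m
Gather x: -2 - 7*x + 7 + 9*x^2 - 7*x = 9*x^2 - 14*x + 5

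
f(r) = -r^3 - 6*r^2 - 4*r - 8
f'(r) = -3*r^2 - 12*r - 4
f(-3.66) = -24.71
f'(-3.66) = -0.27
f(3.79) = -163.78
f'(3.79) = -92.57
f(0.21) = -9.11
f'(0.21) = -6.65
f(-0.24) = -7.37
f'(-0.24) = -1.29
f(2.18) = -55.59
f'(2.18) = -44.42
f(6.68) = -600.53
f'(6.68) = -218.03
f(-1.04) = -9.20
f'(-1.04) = 5.24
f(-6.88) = 61.17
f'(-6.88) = -63.44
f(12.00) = -2648.00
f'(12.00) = -580.00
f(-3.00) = -23.00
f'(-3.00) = 5.00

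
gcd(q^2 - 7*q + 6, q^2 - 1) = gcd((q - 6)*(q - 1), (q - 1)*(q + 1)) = q - 1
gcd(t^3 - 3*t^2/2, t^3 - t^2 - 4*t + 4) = 1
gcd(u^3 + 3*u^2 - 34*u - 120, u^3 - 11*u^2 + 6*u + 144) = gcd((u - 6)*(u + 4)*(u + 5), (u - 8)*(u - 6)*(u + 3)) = u - 6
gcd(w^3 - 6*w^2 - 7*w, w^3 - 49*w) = w^2 - 7*w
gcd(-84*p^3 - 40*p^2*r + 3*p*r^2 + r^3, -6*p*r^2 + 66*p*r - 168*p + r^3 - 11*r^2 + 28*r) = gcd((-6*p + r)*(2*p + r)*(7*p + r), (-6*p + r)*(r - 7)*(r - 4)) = 6*p - r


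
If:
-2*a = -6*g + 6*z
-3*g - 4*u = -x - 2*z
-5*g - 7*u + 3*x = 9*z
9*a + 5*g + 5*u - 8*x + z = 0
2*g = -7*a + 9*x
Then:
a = 0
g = 0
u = 0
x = 0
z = 0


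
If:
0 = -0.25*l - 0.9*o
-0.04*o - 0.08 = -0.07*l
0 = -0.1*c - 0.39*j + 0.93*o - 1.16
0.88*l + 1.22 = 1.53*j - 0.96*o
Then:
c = -18.80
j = 1.19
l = 0.99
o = -0.27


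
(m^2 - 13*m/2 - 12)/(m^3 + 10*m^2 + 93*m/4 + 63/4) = 2*(m - 8)/(2*m^2 + 17*m + 21)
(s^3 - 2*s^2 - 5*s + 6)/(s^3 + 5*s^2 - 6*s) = (s^2 - s - 6)/(s*(s + 6))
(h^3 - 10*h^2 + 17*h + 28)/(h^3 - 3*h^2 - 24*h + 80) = (h^2 - 6*h - 7)/(h^2 + h - 20)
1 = 1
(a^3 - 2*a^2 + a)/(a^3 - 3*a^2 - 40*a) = (-a^2 + 2*a - 1)/(-a^2 + 3*a + 40)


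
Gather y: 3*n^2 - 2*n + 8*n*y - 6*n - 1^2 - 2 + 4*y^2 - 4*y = 3*n^2 - 8*n + 4*y^2 + y*(8*n - 4) - 3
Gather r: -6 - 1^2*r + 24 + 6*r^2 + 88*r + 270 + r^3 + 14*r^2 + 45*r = r^3 + 20*r^2 + 132*r + 288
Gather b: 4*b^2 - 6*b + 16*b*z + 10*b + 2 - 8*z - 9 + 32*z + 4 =4*b^2 + b*(16*z + 4) + 24*z - 3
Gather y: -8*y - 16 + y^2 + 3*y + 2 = y^2 - 5*y - 14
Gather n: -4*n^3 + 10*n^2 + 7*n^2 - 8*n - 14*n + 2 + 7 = -4*n^3 + 17*n^2 - 22*n + 9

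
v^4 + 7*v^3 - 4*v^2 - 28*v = v*(v - 2)*(v + 2)*(v + 7)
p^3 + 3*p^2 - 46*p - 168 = (p - 7)*(p + 4)*(p + 6)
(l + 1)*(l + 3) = l^2 + 4*l + 3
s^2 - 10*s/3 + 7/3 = (s - 7/3)*(s - 1)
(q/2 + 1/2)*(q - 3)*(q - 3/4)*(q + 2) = q^4/2 - 3*q^3/8 - 7*q^2/2 - 3*q/8 + 9/4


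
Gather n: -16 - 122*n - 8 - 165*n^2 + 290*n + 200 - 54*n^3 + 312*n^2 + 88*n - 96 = -54*n^3 + 147*n^2 + 256*n + 80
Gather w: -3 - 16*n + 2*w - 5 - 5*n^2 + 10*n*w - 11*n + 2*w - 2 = -5*n^2 - 27*n + w*(10*n + 4) - 10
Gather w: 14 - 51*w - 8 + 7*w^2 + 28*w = 7*w^2 - 23*w + 6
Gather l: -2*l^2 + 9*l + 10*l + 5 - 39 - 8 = -2*l^2 + 19*l - 42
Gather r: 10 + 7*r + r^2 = r^2 + 7*r + 10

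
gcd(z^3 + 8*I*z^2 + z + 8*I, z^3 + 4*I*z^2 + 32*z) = z + 8*I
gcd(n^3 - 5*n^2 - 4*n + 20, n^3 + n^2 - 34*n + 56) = n - 2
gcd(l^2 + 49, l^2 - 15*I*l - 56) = l - 7*I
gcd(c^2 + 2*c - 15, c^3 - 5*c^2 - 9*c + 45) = c - 3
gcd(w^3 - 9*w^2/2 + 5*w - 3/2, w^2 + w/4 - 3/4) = 1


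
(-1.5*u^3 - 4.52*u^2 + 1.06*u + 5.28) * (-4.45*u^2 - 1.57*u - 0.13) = 6.675*u^5 + 22.469*u^4 + 2.5744*u^3 - 24.5726*u^2 - 8.4274*u - 0.6864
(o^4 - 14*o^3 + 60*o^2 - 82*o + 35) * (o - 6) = o^5 - 20*o^4 + 144*o^3 - 442*o^2 + 527*o - 210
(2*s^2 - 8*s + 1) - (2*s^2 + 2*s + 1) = -10*s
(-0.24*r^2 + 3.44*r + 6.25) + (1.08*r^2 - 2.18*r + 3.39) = 0.84*r^2 + 1.26*r + 9.64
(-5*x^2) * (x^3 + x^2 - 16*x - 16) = -5*x^5 - 5*x^4 + 80*x^3 + 80*x^2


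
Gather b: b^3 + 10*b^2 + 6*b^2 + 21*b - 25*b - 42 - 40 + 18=b^3 + 16*b^2 - 4*b - 64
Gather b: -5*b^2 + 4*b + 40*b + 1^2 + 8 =-5*b^2 + 44*b + 9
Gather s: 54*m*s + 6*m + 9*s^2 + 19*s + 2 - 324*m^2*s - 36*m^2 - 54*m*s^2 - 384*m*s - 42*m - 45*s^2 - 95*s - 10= -36*m^2 - 36*m + s^2*(-54*m - 36) + s*(-324*m^2 - 330*m - 76) - 8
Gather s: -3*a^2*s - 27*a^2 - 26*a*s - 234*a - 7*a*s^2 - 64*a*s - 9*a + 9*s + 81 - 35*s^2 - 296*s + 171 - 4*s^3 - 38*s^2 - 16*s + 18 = -27*a^2 - 243*a - 4*s^3 + s^2*(-7*a - 73) + s*(-3*a^2 - 90*a - 303) + 270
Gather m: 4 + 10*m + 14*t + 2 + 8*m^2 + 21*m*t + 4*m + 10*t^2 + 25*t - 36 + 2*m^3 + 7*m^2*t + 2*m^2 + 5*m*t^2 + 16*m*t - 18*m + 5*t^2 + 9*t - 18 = 2*m^3 + m^2*(7*t + 10) + m*(5*t^2 + 37*t - 4) + 15*t^2 + 48*t - 48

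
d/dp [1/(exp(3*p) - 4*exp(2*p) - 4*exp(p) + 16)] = (-3*exp(2*p) + 8*exp(p) + 4)*exp(p)/(exp(3*p) - 4*exp(2*p) - 4*exp(p) + 16)^2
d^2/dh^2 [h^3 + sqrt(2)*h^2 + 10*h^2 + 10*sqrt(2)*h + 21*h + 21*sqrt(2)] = 6*h + 2*sqrt(2) + 20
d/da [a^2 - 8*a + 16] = 2*a - 8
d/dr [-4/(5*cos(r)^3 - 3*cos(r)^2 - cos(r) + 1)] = 4*(-15*cos(r)^2 + 6*cos(r) + 1)*sin(r)/(5*cos(r)^3 - 3*cos(r)^2 - cos(r) + 1)^2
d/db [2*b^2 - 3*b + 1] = 4*b - 3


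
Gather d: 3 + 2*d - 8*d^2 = -8*d^2 + 2*d + 3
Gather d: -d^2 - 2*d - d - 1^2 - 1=-d^2 - 3*d - 2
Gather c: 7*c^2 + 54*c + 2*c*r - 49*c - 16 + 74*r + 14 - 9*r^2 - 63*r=7*c^2 + c*(2*r + 5) - 9*r^2 + 11*r - 2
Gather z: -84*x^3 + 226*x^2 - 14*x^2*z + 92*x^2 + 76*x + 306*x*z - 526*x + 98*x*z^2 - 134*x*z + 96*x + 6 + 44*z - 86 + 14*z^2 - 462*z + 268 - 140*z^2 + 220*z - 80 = -84*x^3 + 318*x^2 - 354*x + z^2*(98*x - 126) + z*(-14*x^2 + 172*x - 198) + 108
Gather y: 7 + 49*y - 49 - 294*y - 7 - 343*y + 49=-588*y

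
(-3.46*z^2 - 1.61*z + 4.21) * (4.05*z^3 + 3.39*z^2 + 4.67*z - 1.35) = -14.013*z^5 - 18.2499*z^4 - 4.5656*z^3 + 11.4242*z^2 + 21.8342*z - 5.6835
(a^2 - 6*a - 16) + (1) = a^2 - 6*a - 15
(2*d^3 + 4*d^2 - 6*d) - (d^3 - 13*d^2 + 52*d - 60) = d^3 + 17*d^2 - 58*d + 60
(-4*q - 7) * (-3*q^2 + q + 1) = 12*q^3 + 17*q^2 - 11*q - 7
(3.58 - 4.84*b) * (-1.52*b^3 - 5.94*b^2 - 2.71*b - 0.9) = 7.3568*b^4 + 23.308*b^3 - 8.1488*b^2 - 5.3458*b - 3.222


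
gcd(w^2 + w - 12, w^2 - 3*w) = w - 3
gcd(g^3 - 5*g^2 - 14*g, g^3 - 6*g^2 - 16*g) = g^2 + 2*g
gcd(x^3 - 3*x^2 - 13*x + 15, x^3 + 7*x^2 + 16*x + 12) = x + 3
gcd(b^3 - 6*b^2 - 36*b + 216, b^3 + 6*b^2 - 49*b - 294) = b + 6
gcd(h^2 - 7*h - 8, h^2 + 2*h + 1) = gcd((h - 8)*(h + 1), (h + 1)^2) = h + 1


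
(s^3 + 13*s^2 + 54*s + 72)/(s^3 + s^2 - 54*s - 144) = (s + 4)/(s - 8)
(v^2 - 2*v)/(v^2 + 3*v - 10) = v/(v + 5)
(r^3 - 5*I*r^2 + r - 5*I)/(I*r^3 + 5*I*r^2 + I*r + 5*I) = (-I*r - 5)/(r + 5)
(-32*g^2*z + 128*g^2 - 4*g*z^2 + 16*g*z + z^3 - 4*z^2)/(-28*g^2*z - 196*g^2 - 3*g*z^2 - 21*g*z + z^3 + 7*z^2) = (-8*g*z + 32*g + z^2 - 4*z)/(-7*g*z - 49*g + z^2 + 7*z)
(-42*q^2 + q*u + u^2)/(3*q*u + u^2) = (-42*q^2 + q*u + u^2)/(u*(3*q + u))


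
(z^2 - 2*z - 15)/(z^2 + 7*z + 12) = (z - 5)/(z + 4)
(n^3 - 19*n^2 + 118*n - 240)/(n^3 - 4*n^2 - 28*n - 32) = (n^2 - 11*n + 30)/(n^2 + 4*n + 4)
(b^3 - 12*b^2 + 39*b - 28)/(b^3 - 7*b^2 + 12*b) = (b^2 - 8*b + 7)/(b*(b - 3))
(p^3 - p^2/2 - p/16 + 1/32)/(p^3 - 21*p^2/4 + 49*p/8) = (32*p^3 - 16*p^2 - 2*p + 1)/(4*p*(8*p^2 - 42*p + 49))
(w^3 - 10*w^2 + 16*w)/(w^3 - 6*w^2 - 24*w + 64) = w/(w + 4)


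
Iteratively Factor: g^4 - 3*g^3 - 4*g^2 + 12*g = (g)*(g^3 - 3*g^2 - 4*g + 12) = g*(g + 2)*(g^2 - 5*g + 6) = g*(g - 2)*(g + 2)*(g - 3)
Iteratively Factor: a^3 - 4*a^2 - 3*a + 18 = (a + 2)*(a^2 - 6*a + 9) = (a - 3)*(a + 2)*(a - 3)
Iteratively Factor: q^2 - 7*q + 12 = (q - 3)*(q - 4)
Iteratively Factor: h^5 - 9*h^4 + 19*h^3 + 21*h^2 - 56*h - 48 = (h + 1)*(h^4 - 10*h^3 + 29*h^2 - 8*h - 48) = (h + 1)^2*(h^3 - 11*h^2 + 40*h - 48) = (h - 4)*(h + 1)^2*(h^2 - 7*h + 12) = (h - 4)^2*(h + 1)^2*(h - 3)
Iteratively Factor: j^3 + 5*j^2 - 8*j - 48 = (j + 4)*(j^2 + j - 12) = (j + 4)^2*(j - 3)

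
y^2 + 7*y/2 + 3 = (y + 3/2)*(y + 2)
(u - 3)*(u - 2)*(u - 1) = u^3 - 6*u^2 + 11*u - 6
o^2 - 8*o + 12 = (o - 6)*(o - 2)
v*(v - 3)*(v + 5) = v^3 + 2*v^2 - 15*v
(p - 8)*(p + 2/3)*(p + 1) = p^3 - 19*p^2/3 - 38*p/3 - 16/3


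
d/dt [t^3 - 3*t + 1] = 3*t^2 - 3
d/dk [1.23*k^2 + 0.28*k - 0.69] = 2.46*k + 0.28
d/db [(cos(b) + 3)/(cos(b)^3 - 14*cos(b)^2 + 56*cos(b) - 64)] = (-165*cos(b) - 5*cos(2*b) + cos(3*b) + 459)*sin(b)/(2*(cos(b)^3 - 14*cos(b)^2 + 56*cos(b) - 64)^2)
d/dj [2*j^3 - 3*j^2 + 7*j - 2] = 6*j^2 - 6*j + 7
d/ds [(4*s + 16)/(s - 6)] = -40/(s - 6)^2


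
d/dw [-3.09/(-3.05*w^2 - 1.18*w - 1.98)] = (-18.849*w - 3.6462)/(3.05*w^2 + 1.18*w + 1.98)^2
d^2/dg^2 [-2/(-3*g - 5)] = 36/(3*g + 5)^3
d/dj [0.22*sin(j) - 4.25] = 0.22*cos(j)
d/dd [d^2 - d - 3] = 2*d - 1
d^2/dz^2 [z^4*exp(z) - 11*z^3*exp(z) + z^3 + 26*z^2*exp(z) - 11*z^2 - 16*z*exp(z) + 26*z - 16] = z^4*exp(z) - 3*z^3*exp(z) - 28*z^2*exp(z) + 22*z*exp(z) + 6*z + 20*exp(z) - 22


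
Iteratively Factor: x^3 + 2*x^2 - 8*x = (x)*(x^2 + 2*x - 8) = x*(x - 2)*(x + 4)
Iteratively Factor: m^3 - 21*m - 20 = (m - 5)*(m^2 + 5*m + 4) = (m - 5)*(m + 1)*(m + 4)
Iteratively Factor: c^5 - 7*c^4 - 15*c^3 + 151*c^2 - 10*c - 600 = (c + 4)*(c^4 - 11*c^3 + 29*c^2 + 35*c - 150) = (c - 3)*(c + 4)*(c^3 - 8*c^2 + 5*c + 50) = (c - 3)*(c + 2)*(c + 4)*(c^2 - 10*c + 25) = (c - 5)*(c - 3)*(c + 2)*(c + 4)*(c - 5)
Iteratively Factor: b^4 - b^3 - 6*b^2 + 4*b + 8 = (b - 2)*(b^3 + b^2 - 4*b - 4) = (b - 2)^2*(b^2 + 3*b + 2) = (b - 2)^2*(b + 2)*(b + 1)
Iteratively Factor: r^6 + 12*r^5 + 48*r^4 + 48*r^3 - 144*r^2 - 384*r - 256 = (r + 4)*(r^5 + 8*r^4 + 16*r^3 - 16*r^2 - 80*r - 64) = (r - 2)*(r + 4)*(r^4 + 10*r^3 + 36*r^2 + 56*r + 32) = (r - 2)*(r + 2)*(r + 4)*(r^3 + 8*r^2 + 20*r + 16) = (r - 2)*(r + 2)*(r + 4)^2*(r^2 + 4*r + 4) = (r - 2)*(r + 2)^2*(r + 4)^2*(r + 2)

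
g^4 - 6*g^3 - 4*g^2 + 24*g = g*(g - 6)*(g - 2)*(g + 2)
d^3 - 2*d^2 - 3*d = d*(d - 3)*(d + 1)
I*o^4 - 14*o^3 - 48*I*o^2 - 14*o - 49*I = (o + I)*(o + 7*I)^2*(I*o + 1)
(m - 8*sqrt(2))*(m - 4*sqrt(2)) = m^2 - 12*sqrt(2)*m + 64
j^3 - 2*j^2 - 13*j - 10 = (j - 5)*(j + 1)*(j + 2)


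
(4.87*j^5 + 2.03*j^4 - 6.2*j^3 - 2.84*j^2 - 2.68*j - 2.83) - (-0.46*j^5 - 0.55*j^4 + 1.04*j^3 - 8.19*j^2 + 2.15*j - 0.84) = 5.33*j^5 + 2.58*j^4 - 7.24*j^3 + 5.35*j^2 - 4.83*j - 1.99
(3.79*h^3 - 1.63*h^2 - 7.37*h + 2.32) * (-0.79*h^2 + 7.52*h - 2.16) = -2.9941*h^5 + 29.7885*h^4 - 14.6217*h^3 - 53.7344*h^2 + 33.3656*h - 5.0112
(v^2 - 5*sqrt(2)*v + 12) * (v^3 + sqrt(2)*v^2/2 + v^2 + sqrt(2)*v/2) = v^5 - 9*sqrt(2)*v^4/2 + v^4 - 9*sqrt(2)*v^3/2 + 7*v^3 + 7*v^2 + 6*sqrt(2)*v^2 + 6*sqrt(2)*v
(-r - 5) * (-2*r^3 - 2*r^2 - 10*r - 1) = 2*r^4 + 12*r^3 + 20*r^2 + 51*r + 5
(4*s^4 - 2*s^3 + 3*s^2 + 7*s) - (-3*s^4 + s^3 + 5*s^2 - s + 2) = 7*s^4 - 3*s^3 - 2*s^2 + 8*s - 2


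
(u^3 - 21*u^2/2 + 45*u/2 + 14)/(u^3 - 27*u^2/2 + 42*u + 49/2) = (u - 4)/(u - 7)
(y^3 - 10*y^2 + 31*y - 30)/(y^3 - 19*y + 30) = (y - 5)/(y + 5)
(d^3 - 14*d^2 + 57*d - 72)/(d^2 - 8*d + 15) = (d^2 - 11*d + 24)/(d - 5)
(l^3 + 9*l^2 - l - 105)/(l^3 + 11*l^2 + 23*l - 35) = (l - 3)/(l - 1)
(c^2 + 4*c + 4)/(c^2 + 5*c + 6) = (c + 2)/(c + 3)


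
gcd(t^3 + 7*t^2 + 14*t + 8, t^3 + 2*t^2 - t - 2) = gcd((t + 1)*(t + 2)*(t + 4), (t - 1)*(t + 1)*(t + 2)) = t^2 + 3*t + 2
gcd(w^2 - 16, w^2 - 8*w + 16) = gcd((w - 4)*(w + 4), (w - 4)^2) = w - 4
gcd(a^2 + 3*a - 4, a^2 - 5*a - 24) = 1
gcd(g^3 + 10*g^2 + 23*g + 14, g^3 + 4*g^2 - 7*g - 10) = g + 1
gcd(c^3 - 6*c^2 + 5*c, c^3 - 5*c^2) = c^2 - 5*c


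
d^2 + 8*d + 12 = (d + 2)*(d + 6)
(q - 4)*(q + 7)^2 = q^3 + 10*q^2 - 7*q - 196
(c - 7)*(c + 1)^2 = c^3 - 5*c^2 - 13*c - 7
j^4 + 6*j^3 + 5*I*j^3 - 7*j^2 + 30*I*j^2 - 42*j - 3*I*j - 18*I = (j + 6)*(j + I)^2*(j + 3*I)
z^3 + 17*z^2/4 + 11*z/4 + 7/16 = (z + 1/4)*(z + 1/2)*(z + 7/2)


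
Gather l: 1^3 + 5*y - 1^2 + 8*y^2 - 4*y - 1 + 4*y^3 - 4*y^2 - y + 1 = 4*y^3 + 4*y^2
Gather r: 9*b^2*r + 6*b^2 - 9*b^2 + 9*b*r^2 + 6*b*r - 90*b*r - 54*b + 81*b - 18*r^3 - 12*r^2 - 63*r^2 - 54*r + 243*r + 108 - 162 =-3*b^2 + 27*b - 18*r^3 + r^2*(9*b - 75) + r*(9*b^2 - 84*b + 189) - 54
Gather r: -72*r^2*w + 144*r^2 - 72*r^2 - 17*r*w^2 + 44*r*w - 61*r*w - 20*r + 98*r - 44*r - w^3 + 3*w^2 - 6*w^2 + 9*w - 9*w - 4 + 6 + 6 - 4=r^2*(72 - 72*w) + r*(-17*w^2 - 17*w + 34) - w^3 - 3*w^2 + 4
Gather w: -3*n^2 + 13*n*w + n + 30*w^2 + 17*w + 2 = -3*n^2 + n + 30*w^2 + w*(13*n + 17) + 2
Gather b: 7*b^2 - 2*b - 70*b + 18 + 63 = 7*b^2 - 72*b + 81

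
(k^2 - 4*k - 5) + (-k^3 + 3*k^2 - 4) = -k^3 + 4*k^2 - 4*k - 9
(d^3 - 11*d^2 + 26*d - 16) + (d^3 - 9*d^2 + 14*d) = 2*d^3 - 20*d^2 + 40*d - 16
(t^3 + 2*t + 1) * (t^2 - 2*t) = t^5 - 2*t^4 + 2*t^3 - 3*t^2 - 2*t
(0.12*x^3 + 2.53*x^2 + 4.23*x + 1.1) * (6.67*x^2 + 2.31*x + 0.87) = 0.8004*x^5 + 17.1523*x^4 + 34.1628*x^3 + 19.3094*x^2 + 6.2211*x + 0.957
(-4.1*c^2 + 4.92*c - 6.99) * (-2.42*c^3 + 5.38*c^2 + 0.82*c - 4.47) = 9.922*c^5 - 33.9644*c^4 + 40.0234*c^3 - 15.2448*c^2 - 27.7242*c + 31.2453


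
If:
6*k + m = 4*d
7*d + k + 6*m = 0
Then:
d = -35*m/46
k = -31*m/46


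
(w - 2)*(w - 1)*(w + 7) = w^3 + 4*w^2 - 19*w + 14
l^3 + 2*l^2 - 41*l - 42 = (l - 6)*(l + 1)*(l + 7)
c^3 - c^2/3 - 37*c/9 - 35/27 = (c - 7/3)*(c + 1/3)*(c + 5/3)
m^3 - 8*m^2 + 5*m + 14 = (m - 7)*(m - 2)*(m + 1)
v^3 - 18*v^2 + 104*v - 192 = (v - 8)*(v - 6)*(v - 4)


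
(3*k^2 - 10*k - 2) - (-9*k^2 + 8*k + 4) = 12*k^2 - 18*k - 6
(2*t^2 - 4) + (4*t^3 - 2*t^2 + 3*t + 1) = 4*t^3 + 3*t - 3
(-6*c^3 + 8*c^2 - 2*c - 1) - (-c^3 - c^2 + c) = -5*c^3 + 9*c^2 - 3*c - 1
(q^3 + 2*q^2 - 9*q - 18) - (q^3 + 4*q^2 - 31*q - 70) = -2*q^2 + 22*q + 52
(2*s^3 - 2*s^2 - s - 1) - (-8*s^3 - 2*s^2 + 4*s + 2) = 10*s^3 - 5*s - 3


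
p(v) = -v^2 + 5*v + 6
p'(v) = 5 - 2*v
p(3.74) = 10.71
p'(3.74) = -2.48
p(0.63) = 8.75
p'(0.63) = 3.74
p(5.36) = 4.07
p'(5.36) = -5.72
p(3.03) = 11.97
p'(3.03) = -1.06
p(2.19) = 12.15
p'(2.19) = 0.62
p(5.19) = 5.01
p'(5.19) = -5.38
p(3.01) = 11.99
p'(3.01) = -1.02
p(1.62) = 11.48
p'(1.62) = 1.76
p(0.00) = 6.00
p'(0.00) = 5.00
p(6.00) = 0.00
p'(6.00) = -7.00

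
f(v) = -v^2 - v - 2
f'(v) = -2*v - 1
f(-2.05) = -4.15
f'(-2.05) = 3.10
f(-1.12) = -2.13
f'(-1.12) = 1.24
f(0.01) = -2.01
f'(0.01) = -1.02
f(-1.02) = -2.02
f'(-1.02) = 1.04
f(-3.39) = -10.10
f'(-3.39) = 5.78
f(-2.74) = -6.77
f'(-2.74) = 4.48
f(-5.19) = -23.75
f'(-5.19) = 9.38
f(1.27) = -4.88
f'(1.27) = -3.54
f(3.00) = -14.00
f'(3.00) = -7.00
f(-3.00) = -8.00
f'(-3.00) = 5.00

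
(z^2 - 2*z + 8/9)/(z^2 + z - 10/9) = (3*z - 4)/(3*z + 5)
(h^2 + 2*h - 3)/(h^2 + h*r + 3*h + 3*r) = (h - 1)/(h + r)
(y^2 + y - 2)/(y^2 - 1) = (y + 2)/(y + 1)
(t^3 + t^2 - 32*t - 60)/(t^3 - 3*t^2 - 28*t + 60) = (t + 2)/(t - 2)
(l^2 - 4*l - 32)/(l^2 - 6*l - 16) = (l + 4)/(l + 2)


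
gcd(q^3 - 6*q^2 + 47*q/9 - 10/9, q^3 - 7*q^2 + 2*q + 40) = q - 5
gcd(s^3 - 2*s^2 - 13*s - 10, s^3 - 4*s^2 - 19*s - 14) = s^2 + 3*s + 2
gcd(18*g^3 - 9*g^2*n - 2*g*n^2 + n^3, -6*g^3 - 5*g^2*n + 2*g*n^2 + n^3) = 6*g^2 - g*n - n^2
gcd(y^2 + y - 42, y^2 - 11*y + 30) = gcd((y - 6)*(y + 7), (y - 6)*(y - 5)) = y - 6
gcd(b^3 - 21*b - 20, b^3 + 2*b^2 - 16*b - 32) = b + 4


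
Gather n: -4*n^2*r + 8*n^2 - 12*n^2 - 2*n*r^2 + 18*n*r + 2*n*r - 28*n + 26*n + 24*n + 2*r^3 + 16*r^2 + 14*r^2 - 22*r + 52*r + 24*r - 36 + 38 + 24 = n^2*(-4*r - 4) + n*(-2*r^2 + 20*r + 22) + 2*r^3 + 30*r^2 + 54*r + 26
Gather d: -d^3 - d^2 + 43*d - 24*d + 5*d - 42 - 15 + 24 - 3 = -d^3 - d^2 + 24*d - 36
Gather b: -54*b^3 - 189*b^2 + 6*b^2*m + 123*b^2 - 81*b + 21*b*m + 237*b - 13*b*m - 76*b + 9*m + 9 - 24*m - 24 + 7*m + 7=-54*b^3 + b^2*(6*m - 66) + b*(8*m + 80) - 8*m - 8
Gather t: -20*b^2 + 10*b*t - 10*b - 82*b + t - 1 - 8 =-20*b^2 - 92*b + t*(10*b + 1) - 9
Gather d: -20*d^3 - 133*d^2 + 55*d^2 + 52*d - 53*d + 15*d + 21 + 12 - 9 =-20*d^3 - 78*d^2 + 14*d + 24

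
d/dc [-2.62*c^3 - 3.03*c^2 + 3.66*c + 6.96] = -7.86*c^2 - 6.06*c + 3.66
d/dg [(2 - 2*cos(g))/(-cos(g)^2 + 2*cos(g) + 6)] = 2*(cos(g)^2 - 2*cos(g) + 8)*sin(g)/(sin(g)^2 + 2*cos(g) + 5)^2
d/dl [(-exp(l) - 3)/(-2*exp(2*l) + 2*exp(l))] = (-exp(2*l) - 6*exp(l) + 3)*exp(-l)/(2*(exp(2*l) - 2*exp(l) + 1))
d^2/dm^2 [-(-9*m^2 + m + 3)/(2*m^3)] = 3*(3*m^2 - m - 6)/m^5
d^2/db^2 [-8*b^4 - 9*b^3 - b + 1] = 6*b*(-16*b - 9)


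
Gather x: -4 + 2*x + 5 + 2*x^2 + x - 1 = 2*x^2 + 3*x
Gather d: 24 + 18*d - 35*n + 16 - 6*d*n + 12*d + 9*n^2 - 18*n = d*(30 - 6*n) + 9*n^2 - 53*n + 40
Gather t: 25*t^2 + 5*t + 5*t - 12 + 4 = 25*t^2 + 10*t - 8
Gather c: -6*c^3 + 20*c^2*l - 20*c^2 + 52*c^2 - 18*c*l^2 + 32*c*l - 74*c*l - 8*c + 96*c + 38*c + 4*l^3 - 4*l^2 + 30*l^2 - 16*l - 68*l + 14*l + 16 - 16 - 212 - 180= -6*c^3 + c^2*(20*l + 32) + c*(-18*l^2 - 42*l + 126) + 4*l^3 + 26*l^2 - 70*l - 392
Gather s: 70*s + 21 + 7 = 70*s + 28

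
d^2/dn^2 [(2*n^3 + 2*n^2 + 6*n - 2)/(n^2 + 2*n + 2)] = 4*(3*n^3 + 3*n^2 - 12*n - 10)/(n^6 + 6*n^5 + 18*n^4 + 32*n^3 + 36*n^2 + 24*n + 8)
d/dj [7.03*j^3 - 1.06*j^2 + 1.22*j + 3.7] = 21.09*j^2 - 2.12*j + 1.22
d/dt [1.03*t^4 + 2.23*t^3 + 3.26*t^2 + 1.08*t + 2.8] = 4.12*t^3 + 6.69*t^2 + 6.52*t + 1.08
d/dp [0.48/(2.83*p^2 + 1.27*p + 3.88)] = (-2.7168*p - 0.6096)/(2.83*p^2 + 1.27*p + 3.88)^2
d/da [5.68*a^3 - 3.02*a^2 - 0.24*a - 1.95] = 17.04*a^2 - 6.04*a - 0.24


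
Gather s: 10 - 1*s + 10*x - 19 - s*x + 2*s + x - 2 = s*(1 - x) + 11*x - 11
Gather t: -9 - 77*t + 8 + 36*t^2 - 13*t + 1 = 36*t^2 - 90*t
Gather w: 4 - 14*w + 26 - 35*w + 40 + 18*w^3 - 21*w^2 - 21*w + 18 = 18*w^3 - 21*w^2 - 70*w + 88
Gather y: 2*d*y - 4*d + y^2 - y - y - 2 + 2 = -4*d + y^2 + y*(2*d - 2)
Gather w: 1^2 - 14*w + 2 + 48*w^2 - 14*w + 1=48*w^2 - 28*w + 4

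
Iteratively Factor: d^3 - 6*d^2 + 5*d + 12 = (d - 4)*(d^2 - 2*d - 3) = (d - 4)*(d - 3)*(d + 1)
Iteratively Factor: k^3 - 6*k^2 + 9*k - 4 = (k - 1)*(k^2 - 5*k + 4) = (k - 4)*(k - 1)*(k - 1)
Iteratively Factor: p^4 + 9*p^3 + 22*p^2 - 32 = (p + 2)*(p^3 + 7*p^2 + 8*p - 16) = (p - 1)*(p + 2)*(p^2 + 8*p + 16) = (p - 1)*(p + 2)*(p + 4)*(p + 4)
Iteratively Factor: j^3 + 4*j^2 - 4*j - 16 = (j + 4)*(j^2 - 4) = (j - 2)*(j + 4)*(j + 2)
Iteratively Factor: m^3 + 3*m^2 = (m)*(m^2 + 3*m) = m^2*(m + 3)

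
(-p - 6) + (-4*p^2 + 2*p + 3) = -4*p^2 + p - 3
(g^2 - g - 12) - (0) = g^2 - g - 12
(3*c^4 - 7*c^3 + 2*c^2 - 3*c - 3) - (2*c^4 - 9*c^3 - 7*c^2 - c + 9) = c^4 + 2*c^3 + 9*c^2 - 2*c - 12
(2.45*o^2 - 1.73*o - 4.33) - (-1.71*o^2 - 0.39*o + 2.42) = 4.16*o^2 - 1.34*o - 6.75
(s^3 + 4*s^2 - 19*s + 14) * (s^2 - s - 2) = s^5 + 3*s^4 - 25*s^3 + 25*s^2 + 24*s - 28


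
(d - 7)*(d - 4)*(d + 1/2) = d^3 - 21*d^2/2 + 45*d/2 + 14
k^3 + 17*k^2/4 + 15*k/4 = k*(k + 5/4)*(k + 3)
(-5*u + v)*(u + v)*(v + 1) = -5*u^2*v - 5*u^2 - 4*u*v^2 - 4*u*v + v^3 + v^2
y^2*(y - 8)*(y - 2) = y^4 - 10*y^3 + 16*y^2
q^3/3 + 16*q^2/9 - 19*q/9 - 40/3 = (q/3 + 1)*(q - 8/3)*(q + 5)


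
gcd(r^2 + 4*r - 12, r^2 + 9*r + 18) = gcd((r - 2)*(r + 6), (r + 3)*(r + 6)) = r + 6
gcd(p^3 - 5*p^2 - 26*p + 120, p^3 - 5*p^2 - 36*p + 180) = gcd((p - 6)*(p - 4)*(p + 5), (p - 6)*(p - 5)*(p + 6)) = p - 6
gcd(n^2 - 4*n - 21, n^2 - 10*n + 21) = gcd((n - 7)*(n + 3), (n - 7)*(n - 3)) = n - 7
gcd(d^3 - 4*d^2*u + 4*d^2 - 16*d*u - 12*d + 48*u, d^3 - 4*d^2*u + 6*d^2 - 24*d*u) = -d^2 + 4*d*u - 6*d + 24*u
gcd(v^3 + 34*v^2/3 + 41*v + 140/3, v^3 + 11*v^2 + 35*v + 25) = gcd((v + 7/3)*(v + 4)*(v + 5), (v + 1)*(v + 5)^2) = v + 5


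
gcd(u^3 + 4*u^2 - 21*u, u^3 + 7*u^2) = u^2 + 7*u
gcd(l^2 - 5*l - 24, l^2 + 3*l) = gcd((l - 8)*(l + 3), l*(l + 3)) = l + 3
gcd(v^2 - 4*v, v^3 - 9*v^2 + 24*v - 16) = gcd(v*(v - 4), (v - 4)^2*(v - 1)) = v - 4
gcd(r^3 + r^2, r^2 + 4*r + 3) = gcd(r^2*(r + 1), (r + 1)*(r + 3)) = r + 1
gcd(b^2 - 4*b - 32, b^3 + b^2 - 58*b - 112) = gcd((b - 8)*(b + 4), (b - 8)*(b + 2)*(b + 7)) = b - 8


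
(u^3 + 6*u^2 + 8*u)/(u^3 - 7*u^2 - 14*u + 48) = u*(u^2 + 6*u + 8)/(u^3 - 7*u^2 - 14*u + 48)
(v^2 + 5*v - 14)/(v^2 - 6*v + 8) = (v + 7)/(v - 4)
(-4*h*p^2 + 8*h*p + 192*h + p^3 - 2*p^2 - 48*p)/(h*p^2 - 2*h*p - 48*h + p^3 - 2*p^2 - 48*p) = (-4*h + p)/(h + p)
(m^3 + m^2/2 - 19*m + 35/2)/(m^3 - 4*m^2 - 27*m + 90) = (2*m^2 - 9*m + 7)/(2*(m^2 - 9*m + 18))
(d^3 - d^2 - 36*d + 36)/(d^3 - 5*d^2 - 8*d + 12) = (d + 6)/(d + 2)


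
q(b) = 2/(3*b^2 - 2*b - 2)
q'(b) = 2*(2 - 6*b)/(3*b^2 - 2*b - 2)^2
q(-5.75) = 0.02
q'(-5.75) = 0.01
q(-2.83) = 0.07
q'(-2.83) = 0.05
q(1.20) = -25.00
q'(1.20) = -1625.00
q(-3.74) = 0.04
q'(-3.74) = 0.02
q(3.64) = 0.07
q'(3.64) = -0.04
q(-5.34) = 0.02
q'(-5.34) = 0.01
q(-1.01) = 0.65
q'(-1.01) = 1.70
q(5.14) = 0.03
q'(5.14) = -0.01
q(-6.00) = 0.02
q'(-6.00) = 0.01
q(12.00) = 0.00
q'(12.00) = 0.00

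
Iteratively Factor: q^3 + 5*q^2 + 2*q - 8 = (q - 1)*(q^2 + 6*q + 8) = (q - 1)*(q + 2)*(q + 4)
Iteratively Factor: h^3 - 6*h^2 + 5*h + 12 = (h + 1)*(h^2 - 7*h + 12) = (h - 4)*(h + 1)*(h - 3)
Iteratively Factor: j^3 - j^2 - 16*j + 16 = (j - 4)*(j^2 + 3*j - 4) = (j - 4)*(j + 4)*(j - 1)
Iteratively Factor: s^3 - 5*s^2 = (s - 5)*(s^2) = s*(s - 5)*(s)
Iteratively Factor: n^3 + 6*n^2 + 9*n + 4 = (n + 1)*(n^2 + 5*n + 4) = (n + 1)*(n + 4)*(n + 1)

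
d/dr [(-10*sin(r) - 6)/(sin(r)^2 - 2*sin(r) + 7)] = 2*(5*sin(r)^2 + 6*sin(r) - 41)*cos(r)/(sin(r)^2 - 2*sin(r) + 7)^2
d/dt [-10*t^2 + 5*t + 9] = 5 - 20*t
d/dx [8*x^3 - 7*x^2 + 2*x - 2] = 24*x^2 - 14*x + 2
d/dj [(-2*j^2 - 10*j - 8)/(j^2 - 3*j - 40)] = 8*(2*j^2 + 22*j + 47)/(j^4 - 6*j^3 - 71*j^2 + 240*j + 1600)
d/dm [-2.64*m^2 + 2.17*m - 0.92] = 2.17 - 5.28*m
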